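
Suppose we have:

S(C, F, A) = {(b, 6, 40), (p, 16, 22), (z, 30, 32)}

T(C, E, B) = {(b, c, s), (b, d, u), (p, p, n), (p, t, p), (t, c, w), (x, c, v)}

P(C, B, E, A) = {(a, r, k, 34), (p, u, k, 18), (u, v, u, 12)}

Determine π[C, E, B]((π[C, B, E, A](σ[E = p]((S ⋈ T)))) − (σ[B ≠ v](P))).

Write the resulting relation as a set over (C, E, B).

Natural join on C: {(b, 6, 40, c, s), (b, 6, 40, d, u), (p, 16, 22, p, n), (p, 16, 22, t, p)}
σ[E = p]: keep tuples satisfying E = p → {(p, 16, 22, p, n)}
Keep only column(s) C, B, E, A: {(p, n, p, 22)}
σ[B ≠ v]: keep tuples satisfying B ≠ v → {(a, r, k, 34), (p, u, k, 18)}
Set difference of the two operands is {(p, n, p, 22)}.
Keep only column(s) C, E, B: {(p, p, n)}

{(p, p, n)}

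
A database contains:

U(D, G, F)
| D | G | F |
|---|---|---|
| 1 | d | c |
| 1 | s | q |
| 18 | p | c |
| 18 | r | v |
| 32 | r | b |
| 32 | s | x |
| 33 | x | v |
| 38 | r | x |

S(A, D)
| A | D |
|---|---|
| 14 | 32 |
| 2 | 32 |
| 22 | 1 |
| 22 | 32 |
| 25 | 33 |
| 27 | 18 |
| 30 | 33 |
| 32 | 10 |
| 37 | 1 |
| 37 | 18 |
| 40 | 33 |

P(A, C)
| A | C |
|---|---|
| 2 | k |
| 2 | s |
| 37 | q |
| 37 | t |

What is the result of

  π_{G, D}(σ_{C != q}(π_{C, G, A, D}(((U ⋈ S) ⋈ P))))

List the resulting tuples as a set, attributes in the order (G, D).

Natural join on D: {(1, d, c, 22), (1, d, c, 37), (1, s, q, 22), (1, s, q, 37), (18, p, c, 27), (18, p, c, 37), (18, r, v, 27), (18, r, v, 37), (32, r, b, 14), (32, r, b, 2), (32, r, b, 22), (32, s, x, 14), (32, s, x, 2), (32, s, x, 22), (33, x, v, 25), (33, x, v, 30), (33, x, v, 40)}
Natural join on A: {(1, d, c, 37, q), (1, d, c, 37, t), (1, s, q, 37, q), (1, s, q, 37, t), (18, p, c, 37, q), (18, p, c, 37, t), (18, r, v, 37, q), (18, r, v, 37, t), (32, r, b, 2, k), (32, r, b, 2, s), (32, s, x, 2, k), (32, s, x, 2, s)}
Keep only column(s) C, G, A, D: {(k, r, 2, 32), (k, s, 2, 32), (q, d, 37, 1), (q, p, 37, 18), (q, r, 37, 18), (q, s, 37, 1), (s, r, 2, 32), (s, s, 2, 32), (t, d, 37, 1), (t, p, 37, 18), (t, r, 37, 18), (t, s, 37, 1)}
Selection C != q: {(k, r, 2, 32), (k, s, 2, 32), (s, r, 2, 32), (s, s, 2, 32), (t, d, 37, 1), (t, p, 37, 18), (t, r, 37, 18), (t, s, 37, 1)}
Keep only column(s) G, D (2 duplicate(s) eliminated): {(d, 1), (p, 18), (r, 18), (r, 32), (s, 1), (s, 32)}

{(d, 1), (p, 18), (r, 18), (r, 32), (s, 1), (s, 32)}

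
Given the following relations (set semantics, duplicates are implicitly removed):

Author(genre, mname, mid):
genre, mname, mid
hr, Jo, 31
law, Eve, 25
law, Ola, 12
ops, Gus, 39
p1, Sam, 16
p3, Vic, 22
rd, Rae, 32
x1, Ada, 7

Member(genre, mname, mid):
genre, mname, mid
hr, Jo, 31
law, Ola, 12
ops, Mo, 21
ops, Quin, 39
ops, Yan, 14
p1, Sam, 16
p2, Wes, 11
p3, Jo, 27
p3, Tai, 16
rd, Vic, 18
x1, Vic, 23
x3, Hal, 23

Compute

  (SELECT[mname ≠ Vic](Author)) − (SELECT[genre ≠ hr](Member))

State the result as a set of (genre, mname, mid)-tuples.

Filtering on mname ≠ Vic leaves {(hr, Jo, 31), (law, Eve, 25), (law, Ola, 12), (ops, Gus, 39), (p1, Sam, 16), (rd, Rae, 32), (x1, Ada, 7)}.
Filtering on genre ≠ hr leaves {(law, Ola, 12), (ops, Mo, 21), (ops, Quin, 39), (ops, Yan, 14), (p1, Sam, 16), (p2, Wes, 11), (p3, Jo, 27), (p3, Tai, 16), (rd, Vic, 18), (x1, Vic, 23), (x3, Hal, 23)}.
Difference: {(hr, Jo, 31), (law, Eve, 25), (law, Ola, 12), (ops, Gus, 39), (p1, Sam, 16), (rd, Rae, 32), (x1, Ada, 7)} with {(law, Ola, 12), (ops, Mo, 21), (ops, Quin, 39), (ops, Yan, 14), (p1, Sam, 16), (p2, Wes, 11), (p3, Jo, 27), (p3, Tai, 16), (rd, Vic, 18), (x1, Vic, 23), (x3, Hal, 23)} → {(hr, Jo, 31), (law, Eve, 25), (ops, Gus, 39), (rd, Rae, 32), (x1, Ada, 7)}

{(hr, Jo, 31), (law, Eve, 25), (ops, Gus, 39), (rd, Rae, 32), (x1, Ada, 7)}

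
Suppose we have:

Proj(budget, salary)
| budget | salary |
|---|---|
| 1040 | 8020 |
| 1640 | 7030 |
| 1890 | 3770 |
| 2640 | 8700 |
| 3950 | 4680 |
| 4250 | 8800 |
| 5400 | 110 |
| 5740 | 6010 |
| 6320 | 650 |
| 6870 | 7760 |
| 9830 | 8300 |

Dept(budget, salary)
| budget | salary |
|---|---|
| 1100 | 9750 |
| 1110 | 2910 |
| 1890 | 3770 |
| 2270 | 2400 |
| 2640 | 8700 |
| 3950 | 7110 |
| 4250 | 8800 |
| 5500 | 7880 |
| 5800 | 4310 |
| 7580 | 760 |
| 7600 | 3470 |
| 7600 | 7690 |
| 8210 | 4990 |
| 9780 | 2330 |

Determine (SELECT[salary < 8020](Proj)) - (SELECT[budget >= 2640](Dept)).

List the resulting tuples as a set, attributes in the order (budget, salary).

{(1640, 7030), (1890, 3770), (3950, 4680), (5400, 110), (5740, 6010), (6320, 650), (6870, 7760)}

Filtering on salary < 8020 leaves {(1640, 7030), (1890, 3770), (3950, 4680), (5400, 110), (5740, 6010), (6320, 650), (6870, 7760)}.
Filtering on budget >= 2640 leaves {(2640, 8700), (3950, 7110), (4250, 8800), (5500, 7880), (5800, 4310), (7580, 760), (7600, 3470), (7600, 7690), (8210, 4990), (9780, 2330)}.
Set difference of the two operands is {(1640, 7030), (1890, 3770), (3950, 4680), (5400, 110), (5740, 6010), (6320, 650), (6870, 7760)}.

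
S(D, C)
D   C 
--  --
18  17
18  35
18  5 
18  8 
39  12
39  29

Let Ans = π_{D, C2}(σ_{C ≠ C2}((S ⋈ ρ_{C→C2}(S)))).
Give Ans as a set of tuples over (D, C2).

{(18, 17), (18, 35), (18, 5), (18, 8), (39, 12), (39, 29)}

ρ[C→C2]: schema becomes (D, C2); tuples unchanged.
S ⋈ ρ_{C→C2}(S) (natural join on D): {(18, 17, 17), (18, 17, 35), (18, 17, 5), (18, 17, 8), (18, 35, 17), (18, 35, 35), (18, 35, 5), (18, 35, 8), (18, 5, 17), (18, 5, 35), (18, 5, 5), (18, 5, 8), (18, 8, 17), (18, 8, 35), (18, 8, 5), (18, 8, 8), (39, 12, 12), (39, 12, 29), (39, 29, 12), (39, 29, 29)}
Apply σ_{C ≠ C2}; surviving tuples: {(18, 17, 35), (18, 17, 5), (18, 17, 8), (18, 35, 17), (18, 35, 5), (18, 35, 8), (18, 5, 17), (18, 5, 35), (18, 5, 8), (18, 8, 17), (18, 8, 35), (18, 8, 5), (39, 12, 29), (39, 29, 12)}
Keep only column(s) D, C2 (8 duplicate(s) eliminated): {(18, 17), (18, 35), (18, 5), (18, 8), (39, 12), (39, 29)}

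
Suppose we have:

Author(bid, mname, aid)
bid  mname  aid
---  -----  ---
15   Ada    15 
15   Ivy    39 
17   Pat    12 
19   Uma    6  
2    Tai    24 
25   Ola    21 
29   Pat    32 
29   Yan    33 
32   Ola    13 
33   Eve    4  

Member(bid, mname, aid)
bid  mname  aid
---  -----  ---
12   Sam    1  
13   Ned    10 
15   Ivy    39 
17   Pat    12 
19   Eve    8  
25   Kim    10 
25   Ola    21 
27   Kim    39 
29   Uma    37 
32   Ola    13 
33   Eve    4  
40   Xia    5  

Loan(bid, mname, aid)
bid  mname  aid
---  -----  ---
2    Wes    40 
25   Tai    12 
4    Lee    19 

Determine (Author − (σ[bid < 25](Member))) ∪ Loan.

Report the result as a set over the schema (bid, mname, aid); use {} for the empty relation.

{(15, Ada, 15), (19, Uma, 6), (2, Tai, 24), (2, Wes, 40), (25, Ola, 21), (25, Tai, 12), (29, Pat, 32), (29, Yan, 33), (32, Ola, 13), (33, Eve, 4), (4, Lee, 19)}

σ[bid < 25]: keep tuples satisfying bid < 25 → {(12, Sam, 1), (13, Ned, 10), (15, Ivy, 39), (17, Pat, 12), (19, Eve, 8)}
Taking the difference: {(15, Ada, 15), (19, Uma, 6), (2, Tai, 24), (25, Ola, 21), (29, Pat, 32), (29, Yan, 33), (32, Ola, 13), (33, Eve, 4)}
Taking the union: {(15, Ada, 15), (19, Uma, 6), (2, Tai, 24), (2, Wes, 40), (25, Ola, 21), (25, Tai, 12), (29, Pat, 32), (29, Yan, 33), (32, Ola, 13), (33, Eve, 4), (4, Lee, 19)}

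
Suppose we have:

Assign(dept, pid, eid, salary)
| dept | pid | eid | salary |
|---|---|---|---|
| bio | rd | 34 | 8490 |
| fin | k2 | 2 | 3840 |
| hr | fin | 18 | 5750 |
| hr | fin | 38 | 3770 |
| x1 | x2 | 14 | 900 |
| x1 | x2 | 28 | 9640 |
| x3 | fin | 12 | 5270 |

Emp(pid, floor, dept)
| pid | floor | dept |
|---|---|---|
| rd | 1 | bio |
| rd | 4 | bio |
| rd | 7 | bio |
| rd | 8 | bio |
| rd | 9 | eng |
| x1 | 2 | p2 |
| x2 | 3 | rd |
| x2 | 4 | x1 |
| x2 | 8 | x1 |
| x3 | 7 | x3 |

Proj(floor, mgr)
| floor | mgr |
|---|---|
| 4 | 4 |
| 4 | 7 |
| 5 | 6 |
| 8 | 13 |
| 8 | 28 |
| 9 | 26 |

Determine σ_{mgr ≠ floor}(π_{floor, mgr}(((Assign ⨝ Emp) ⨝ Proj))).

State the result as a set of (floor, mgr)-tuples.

Natural join on dept, pid: {(bio, rd, 34, 8490, 1), (bio, rd, 34, 8490, 4), (bio, rd, 34, 8490, 7), (bio, rd, 34, 8490, 8), (x1, x2, 14, 900, 4), (x1, x2, 14, 900, 8), (x1, x2, 28, 9640, 4), (x1, x2, 28, 9640, 8)}
Natural join on floor: {(bio, rd, 34, 8490, 4, 4), (bio, rd, 34, 8490, 4, 7), (bio, rd, 34, 8490, 8, 13), (bio, rd, 34, 8490, 8, 28), (x1, x2, 14, 900, 4, 4), (x1, x2, 14, 900, 4, 7), (x1, x2, 14, 900, 8, 13), (x1, x2, 14, 900, 8, 28), (x1, x2, 28, 9640, 4, 4), (x1, x2, 28, 9640, 4, 7), (x1, x2, 28, 9640, 8, 13), (x1, x2, 28, 9640, 8, 28)}
Projecting to floor, mgr (8 duplicate(s) eliminated): {(4, 4), (4, 7), (8, 13), (8, 28)}
Apply σ_{mgr ≠ floor}; surviving tuples: {(4, 7), (8, 13), (8, 28)}

{(4, 7), (8, 13), (8, 28)}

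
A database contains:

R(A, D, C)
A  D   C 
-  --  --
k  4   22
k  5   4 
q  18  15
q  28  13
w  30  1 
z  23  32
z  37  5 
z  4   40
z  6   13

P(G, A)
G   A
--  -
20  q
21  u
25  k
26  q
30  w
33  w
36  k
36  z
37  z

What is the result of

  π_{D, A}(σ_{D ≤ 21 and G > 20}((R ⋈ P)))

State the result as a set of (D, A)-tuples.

Natural join on A: {(k, 4, 22, 25), (k, 4, 22, 36), (k, 5, 4, 25), (k, 5, 4, 36), (q, 18, 15, 20), (q, 18, 15, 26), (q, 28, 13, 20), (q, 28, 13, 26), (w, 30, 1, 30), (w, 30, 1, 33), (z, 23, 32, 36), (z, 23, 32, 37), (z, 37, 5, 36), (z, 37, 5, 37), (z, 4, 40, 36), (z, 4, 40, 37), (z, 6, 13, 36), (z, 6, 13, 37)}
σ[D ≤ 21 and G > 20]: keep tuples satisfying D ≤ 21 and G > 20 → {(k, 4, 22, 25), (k, 4, 22, 36), (k, 5, 4, 25), (k, 5, 4, 36), (q, 18, 15, 26), (z, 4, 40, 36), (z, 4, 40, 37), (z, 6, 13, 36), (z, 6, 13, 37)}
Keep only column(s) D, A (4 duplicate(s) eliminated): {(18, q), (4, k), (4, z), (5, k), (6, z)}

{(18, q), (4, k), (4, z), (5, k), (6, z)}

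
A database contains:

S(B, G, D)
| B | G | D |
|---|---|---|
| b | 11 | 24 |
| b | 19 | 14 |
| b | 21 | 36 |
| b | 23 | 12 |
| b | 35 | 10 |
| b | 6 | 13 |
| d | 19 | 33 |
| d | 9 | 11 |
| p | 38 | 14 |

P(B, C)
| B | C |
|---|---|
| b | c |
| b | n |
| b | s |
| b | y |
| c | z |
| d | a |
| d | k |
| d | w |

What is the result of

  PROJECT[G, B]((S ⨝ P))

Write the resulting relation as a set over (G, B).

{(11, b), (19, b), (19, d), (21, b), (23, b), (35, b), (6, b), (9, d)}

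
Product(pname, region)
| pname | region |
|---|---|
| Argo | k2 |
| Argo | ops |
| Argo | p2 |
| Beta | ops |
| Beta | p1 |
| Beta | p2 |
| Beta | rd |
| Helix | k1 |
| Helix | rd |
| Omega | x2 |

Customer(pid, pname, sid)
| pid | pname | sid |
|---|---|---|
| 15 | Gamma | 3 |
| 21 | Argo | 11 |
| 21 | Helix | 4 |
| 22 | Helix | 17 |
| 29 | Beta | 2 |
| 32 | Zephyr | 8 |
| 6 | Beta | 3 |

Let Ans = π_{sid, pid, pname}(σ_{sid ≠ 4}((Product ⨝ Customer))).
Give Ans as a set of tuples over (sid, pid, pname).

Product ⋈ Customer (natural join on pname): {(Argo, k2, 21, 11), (Argo, ops, 21, 11), (Argo, p2, 21, 11), (Beta, ops, 29, 2), (Beta, ops, 6, 3), (Beta, p1, 29, 2), (Beta, p1, 6, 3), (Beta, p2, 29, 2), (Beta, p2, 6, 3), (Beta, rd, 29, 2), (Beta, rd, 6, 3), (Helix, k1, 21, 4), (Helix, k1, 22, 17), (Helix, rd, 21, 4), (Helix, rd, 22, 17)}
Filtering on sid ≠ 4 leaves {(Argo, k2, 21, 11), (Argo, ops, 21, 11), (Argo, p2, 21, 11), (Beta, ops, 29, 2), (Beta, ops, 6, 3), (Beta, p1, 29, 2), (Beta, p1, 6, 3), (Beta, p2, 29, 2), (Beta, p2, 6, 3), (Beta, rd, 29, 2), (Beta, rd, 6, 3), (Helix, k1, 22, 17), (Helix, rd, 22, 17)}.
π[sid, pid, pname]: project onto (sid, pid, pname) (9 duplicate(s) eliminated) → {(11, 21, Argo), (17, 22, Helix), (2, 29, Beta), (3, 6, Beta)}

{(11, 21, Argo), (17, 22, Helix), (2, 29, Beta), (3, 6, Beta)}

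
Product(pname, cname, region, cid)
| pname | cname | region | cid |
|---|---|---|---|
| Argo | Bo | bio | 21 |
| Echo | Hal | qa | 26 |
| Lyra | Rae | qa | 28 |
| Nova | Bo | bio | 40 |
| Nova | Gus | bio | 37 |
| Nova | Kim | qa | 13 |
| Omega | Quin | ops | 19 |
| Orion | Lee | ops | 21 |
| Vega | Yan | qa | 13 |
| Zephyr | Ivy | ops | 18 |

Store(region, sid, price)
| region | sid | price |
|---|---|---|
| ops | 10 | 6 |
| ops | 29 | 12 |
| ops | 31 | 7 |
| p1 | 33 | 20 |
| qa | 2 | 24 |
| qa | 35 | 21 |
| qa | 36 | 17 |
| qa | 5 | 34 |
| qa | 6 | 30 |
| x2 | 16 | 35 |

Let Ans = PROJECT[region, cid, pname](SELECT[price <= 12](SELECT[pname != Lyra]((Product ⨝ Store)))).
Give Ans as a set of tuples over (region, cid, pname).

Natural join on region: {(Echo, Hal, qa, 26, 2, 24), (Echo, Hal, qa, 26, 35, 21), (Echo, Hal, qa, 26, 36, 17), (Echo, Hal, qa, 26, 5, 34), (Echo, Hal, qa, 26, 6, 30), (Lyra, Rae, qa, 28, 2, 24), (Lyra, Rae, qa, 28, 35, 21), (Lyra, Rae, qa, 28, 36, 17), (Lyra, Rae, qa, 28, 5, 34), (Lyra, Rae, qa, 28, 6, 30), (Nova, Kim, qa, 13, 2, 24), (Nova, Kim, qa, 13, 35, 21), (Nova, Kim, qa, 13, 36, 17), (Nova, Kim, qa, 13, 5, 34), (Nova, Kim, qa, 13, 6, 30), (Omega, Quin, ops, 19, 10, 6), (Omega, Quin, ops, 19, 29, 12), (Omega, Quin, ops, 19, 31, 7), (Orion, Lee, ops, 21, 10, 6), (Orion, Lee, ops, 21, 29, 12), (Orion, Lee, ops, 21, 31, 7), (Vega, Yan, qa, 13, 2, 24), (Vega, Yan, qa, 13, 35, 21), (Vega, Yan, qa, 13, 36, 17), (Vega, Yan, qa, 13, 5, 34), (Vega, Yan, qa, 13, 6, 30), (Zephyr, Ivy, ops, 18, 10, 6), (Zephyr, Ivy, ops, 18, 29, 12), (Zephyr, Ivy, ops, 18, 31, 7)}
Apply σ_{pname != Lyra}; surviving tuples: {(Echo, Hal, qa, 26, 2, 24), (Echo, Hal, qa, 26, 35, 21), (Echo, Hal, qa, 26, 36, 17), (Echo, Hal, qa, 26, 5, 34), (Echo, Hal, qa, 26, 6, 30), (Nova, Kim, qa, 13, 2, 24), (Nova, Kim, qa, 13, 35, 21), (Nova, Kim, qa, 13, 36, 17), (Nova, Kim, qa, 13, 5, 34), (Nova, Kim, qa, 13, 6, 30), (Omega, Quin, ops, 19, 10, 6), (Omega, Quin, ops, 19, 29, 12), (Omega, Quin, ops, 19, 31, 7), (Orion, Lee, ops, 21, 10, 6), (Orion, Lee, ops, 21, 29, 12), (Orion, Lee, ops, 21, 31, 7), (Vega, Yan, qa, 13, 2, 24), (Vega, Yan, qa, 13, 35, 21), (Vega, Yan, qa, 13, 36, 17), (Vega, Yan, qa, 13, 5, 34), (Vega, Yan, qa, 13, 6, 30), (Zephyr, Ivy, ops, 18, 10, 6), (Zephyr, Ivy, ops, 18, 29, 12), (Zephyr, Ivy, ops, 18, 31, 7)}
Apply σ_{price <= 12}; surviving tuples: {(Omega, Quin, ops, 19, 10, 6), (Omega, Quin, ops, 19, 29, 12), (Omega, Quin, ops, 19, 31, 7), (Orion, Lee, ops, 21, 10, 6), (Orion, Lee, ops, 21, 29, 12), (Orion, Lee, ops, 21, 31, 7), (Zephyr, Ivy, ops, 18, 10, 6), (Zephyr, Ivy, ops, 18, 29, 12), (Zephyr, Ivy, ops, 18, 31, 7)}
Projecting to region, cid, pname (6 duplicate(s) eliminated): {(ops, 18, Zephyr), (ops, 19, Omega), (ops, 21, Orion)}

{(ops, 18, Zephyr), (ops, 19, Omega), (ops, 21, Orion)}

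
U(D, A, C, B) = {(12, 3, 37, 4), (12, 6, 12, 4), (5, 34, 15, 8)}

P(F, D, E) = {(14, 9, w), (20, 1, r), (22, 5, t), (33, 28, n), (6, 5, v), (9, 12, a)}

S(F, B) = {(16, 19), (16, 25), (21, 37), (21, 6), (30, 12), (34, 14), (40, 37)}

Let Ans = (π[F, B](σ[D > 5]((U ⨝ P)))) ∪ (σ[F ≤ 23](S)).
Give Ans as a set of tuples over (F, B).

{(16, 19), (16, 25), (21, 37), (21, 6), (9, 4)}

Natural join on D: {(12, 3, 37, 4, 9, a), (12, 6, 12, 4, 9, a), (5, 34, 15, 8, 22, t), (5, 34, 15, 8, 6, v)}
Selection D > 5: {(12, 3, 37, 4, 9, a), (12, 6, 12, 4, 9, a)}
π_{F, B} gives {(9, 4)} (1 duplicate(s) eliminated).
Selection F ≤ 23: {(16, 19), (16, 25), (21, 37), (21, 6)}
Taking the union: {(16, 19), (16, 25), (21, 37), (21, 6), (9, 4)}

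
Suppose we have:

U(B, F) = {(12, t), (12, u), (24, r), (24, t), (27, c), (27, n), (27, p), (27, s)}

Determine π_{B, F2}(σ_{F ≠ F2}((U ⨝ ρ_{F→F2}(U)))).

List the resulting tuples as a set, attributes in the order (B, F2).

{(12, t), (12, u), (24, r), (24, t), (27, c), (27, n), (27, p), (27, s)}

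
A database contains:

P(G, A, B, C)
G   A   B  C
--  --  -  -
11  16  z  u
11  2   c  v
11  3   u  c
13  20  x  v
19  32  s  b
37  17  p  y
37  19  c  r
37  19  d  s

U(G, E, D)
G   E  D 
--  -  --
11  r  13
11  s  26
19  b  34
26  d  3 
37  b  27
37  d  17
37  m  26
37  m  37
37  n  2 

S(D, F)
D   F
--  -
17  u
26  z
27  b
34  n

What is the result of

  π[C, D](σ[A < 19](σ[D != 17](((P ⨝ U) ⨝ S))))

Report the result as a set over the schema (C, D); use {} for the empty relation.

Joining P and U on G yields {(11, 16, z, u, r, 13), (11, 16, z, u, s, 26), (11, 2, c, v, r, 13), (11, 2, c, v, s, 26), (11, 3, u, c, r, 13), (11, 3, u, c, s, 26), (19, 32, s, b, b, 34), (37, 17, p, y, b, 27), (37, 17, p, y, d, 17), (37, 17, p, y, m, 26), (37, 17, p, y, m, 37), (37, 17, p, y, n, 2), (37, 19, c, r, b, 27), (37, 19, c, r, d, 17), (37, 19, c, r, m, 26), (37, 19, c, r, m, 37), (37, 19, c, r, n, 2), (37, 19, d, s, b, 27), (37, 19, d, s, d, 17), (37, 19, d, s, m, 26), (37, 19, d, s, m, 37), (37, 19, d, s, n, 2)}.
Joining (P ⨝ U) and S on D yields {(11, 16, z, u, s, 26, z), (11, 2, c, v, s, 26, z), (11, 3, u, c, s, 26, z), (19, 32, s, b, b, 34, n), (37, 17, p, y, b, 27, b), (37, 17, p, y, d, 17, u), (37, 17, p, y, m, 26, z), (37, 19, c, r, b, 27, b), (37, 19, c, r, d, 17, u), (37, 19, c, r, m, 26, z), (37, 19, d, s, b, 27, b), (37, 19, d, s, d, 17, u), (37, 19, d, s, m, 26, z)}.
Selection D != 17: {(11, 16, z, u, s, 26, z), (11, 2, c, v, s, 26, z), (11, 3, u, c, s, 26, z), (19, 32, s, b, b, 34, n), (37, 17, p, y, b, 27, b), (37, 17, p, y, m, 26, z), (37, 19, c, r, b, 27, b), (37, 19, c, r, m, 26, z), (37, 19, d, s, b, 27, b), (37, 19, d, s, m, 26, z)}
Selection A < 19: {(11, 16, z, u, s, 26, z), (11, 2, c, v, s, 26, z), (11, 3, u, c, s, 26, z), (37, 17, p, y, b, 27, b), (37, 17, p, y, m, 26, z)}
π_{C, D} gives {(c, 26), (u, 26), (v, 26), (y, 26), (y, 27)}.

{(c, 26), (u, 26), (v, 26), (y, 26), (y, 27)}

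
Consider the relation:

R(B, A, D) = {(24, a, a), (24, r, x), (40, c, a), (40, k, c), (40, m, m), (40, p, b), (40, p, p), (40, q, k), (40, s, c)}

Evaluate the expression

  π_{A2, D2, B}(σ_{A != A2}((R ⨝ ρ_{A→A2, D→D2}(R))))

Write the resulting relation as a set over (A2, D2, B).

ρ[A→A2, D→D2]: schema becomes (B, A2, D2); tuples unchanged.
Natural join on B: {(24, a, a, a, a), (24, a, a, r, x), (24, r, x, a, a), (24, r, x, r, x), (40, c, a, c, a), (40, c, a, k, c), (40, c, a, m, m), (40, c, a, p, b), (40, c, a, p, p), (40, c, a, q, k), (40, c, a, s, c), (40, k, c, c, a), (40, k, c, k, c), (40, k, c, m, m), (40, k, c, p, b), (40, k, c, p, p), (40, k, c, q, k), (40, k, c, s, c), (40, m, m, c, a), (40, m, m, k, c), (40, m, m, m, m), (40, m, m, p, b), (40, m, m, p, p), (40, m, m, q, k), (40, m, m, s, c), (40, p, b, c, a), (40, p, b, k, c), (40, p, b, m, m), (40, p, b, p, b), (40, p, b, p, p), (40, p, b, q, k), (40, p, b, s, c), (40, p, p, c, a), (40, p, p, k, c), (40, p, p, m, m), (40, p, p, p, b), (40, p, p, p, p), (40, p, p, q, k), (40, p, p, s, c), (40, q, k, c, a), (40, q, k, k, c), (40, q, k, m, m), (40, q, k, p, b), (40, q, k, p, p), (40, q, k, q, k), (40, q, k, s, c), (40, s, c, c, a), (40, s, c, k, c), (40, s, c, m, m), (40, s, c, p, b), (40, s, c, p, p), (40, s, c, q, k), (40, s, c, s, c)}
Apply σ_{A != A2}; surviving tuples: {(24, a, a, r, x), (24, r, x, a, a), (40, c, a, k, c), (40, c, a, m, m), (40, c, a, p, b), (40, c, a, p, p), (40, c, a, q, k), (40, c, a, s, c), (40, k, c, c, a), (40, k, c, m, m), (40, k, c, p, b), (40, k, c, p, p), (40, k, c, q, k), (40, k, c, s, c), (40, m, m, c, a), (40, m, m, k, c), (40, m, m, p, b), (40, m, m, p, p), (40, m, m, q, k), (40, m, m, s, c), (40, p, b, c, a), (40, p, b, k, c), (40, p, b, m, m), (40, p, b, q, k), (40, p, b, s, c), (40, p, p, c, a), (40, p, p, k, c), (40, p, p, m, m), (40, p, p, q, k), (40, p, p, s, c), (40, q, k, c, a), (40, q, k, k, c), (40, q, k, m, m), (40, q, k, p, b), (40, q, k, p, p), (40, q, k, s, c), (40, s, c, c, a), (40, s, c, k, c), (40, s, c, m, m), (40, s, c, p, b), (40, s, c, p, p), (40, s, c, q, k)}
π[A2, D2, B]: project onto (A2, D2, B) (33 duplicate(s) eliminated) → {(a, a, 24), (c, a, 40), (k, c, 40), (m, m, 40), (p, b, 40), (p, p, 40), (q, k, 40), (r, x, 24), (s, c, 40)}

{(a, a, 24), (c, a, 40), (k, c, 40), (m, m, 40), (p, b, 40), (p, p, 40), (q, k, 40), (r, x, 24), (s, c, 40)}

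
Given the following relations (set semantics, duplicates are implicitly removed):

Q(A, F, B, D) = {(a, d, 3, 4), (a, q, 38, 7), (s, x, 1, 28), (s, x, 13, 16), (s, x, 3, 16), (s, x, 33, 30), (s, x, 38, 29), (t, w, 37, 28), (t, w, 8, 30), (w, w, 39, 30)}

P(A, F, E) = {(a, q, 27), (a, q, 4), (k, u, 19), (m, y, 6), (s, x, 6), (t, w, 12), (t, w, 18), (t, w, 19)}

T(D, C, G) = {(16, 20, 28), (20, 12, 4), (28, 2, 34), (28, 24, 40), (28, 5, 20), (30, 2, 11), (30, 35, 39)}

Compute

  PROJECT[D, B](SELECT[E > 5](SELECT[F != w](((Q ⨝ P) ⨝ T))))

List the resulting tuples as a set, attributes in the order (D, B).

{(16, 13), (16, 3), (28, 1), (30, 33)}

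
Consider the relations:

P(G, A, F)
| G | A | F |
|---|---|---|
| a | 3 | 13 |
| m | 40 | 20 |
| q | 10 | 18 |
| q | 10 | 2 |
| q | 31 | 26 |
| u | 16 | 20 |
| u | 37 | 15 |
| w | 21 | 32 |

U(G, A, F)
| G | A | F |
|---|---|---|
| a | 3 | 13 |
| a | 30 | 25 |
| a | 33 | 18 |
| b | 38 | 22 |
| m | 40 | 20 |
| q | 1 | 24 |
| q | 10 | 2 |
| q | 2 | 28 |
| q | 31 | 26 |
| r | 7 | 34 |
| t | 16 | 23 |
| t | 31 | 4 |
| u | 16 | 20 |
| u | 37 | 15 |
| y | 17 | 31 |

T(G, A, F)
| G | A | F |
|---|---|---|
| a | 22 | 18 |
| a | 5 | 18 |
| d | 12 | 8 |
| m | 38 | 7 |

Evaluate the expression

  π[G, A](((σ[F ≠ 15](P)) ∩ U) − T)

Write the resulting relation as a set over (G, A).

Selection F ≠ 15: {(a, 3, 13), (m, 40, 20), (q, 10, 18), (q, 10, 2), (q, 31, 26), (u, 16, 20), (w, 21, 32)}
Taking the intersection: {(a, 3, 13), (m, 40, 20), (q, 10, 2), (q, 31, 26), (u, 16, 20)}
Taking the difference: {(a, 3, 13), (m, 40, 20), (q, 10, 2), (q, 31, 26), (u, 16, 20)}
Keep only column(s) G, A: {(a, 3), (m, 40), (q, 10), (q, 31), (u, 16)}

{(a, 3), (m, 40), (q, 10), (q, 31), (u, 16)}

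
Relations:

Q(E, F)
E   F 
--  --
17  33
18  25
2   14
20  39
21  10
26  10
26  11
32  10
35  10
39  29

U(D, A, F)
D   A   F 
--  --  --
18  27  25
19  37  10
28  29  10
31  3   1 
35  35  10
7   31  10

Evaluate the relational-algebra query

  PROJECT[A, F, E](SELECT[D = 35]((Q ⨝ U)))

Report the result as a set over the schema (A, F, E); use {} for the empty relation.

{(35, 10, 21), (35, 10, 26), (35, 10, 32), (35, 10, 35)}

Joining Q and U on F yields {(18, 25, 18, 27), (21, 10, 19, 37), (21, 10, 28, 29), (21, 10, 35, 35), (21, 10, 7, 31), (26, 10, 19, 37), (26, 10, 28, 29), (26, 10, 35, 35), (26, 10, 7, 31), (32, 10, 19, 37), (32, 10, 28, 29), (32, 10, 35, 35), (32, 10, 7, 31), (35, 10, 19, 37), (35, 10, 28, 29), (35, 10, 35, 35), (35, 10, 7, 31)}.
σ[D = 35]: keep tuples satisfying D = 35 → {(21, 10, 35, 35), (26, 10, 35, 35), (32, 10, 35, 35), (35, 10, 35, 35)}
Keep only column(s) A, F, E: {(35, 10, 21), (35, 10, 26), (35, 10, 32), (35, 10, 35)}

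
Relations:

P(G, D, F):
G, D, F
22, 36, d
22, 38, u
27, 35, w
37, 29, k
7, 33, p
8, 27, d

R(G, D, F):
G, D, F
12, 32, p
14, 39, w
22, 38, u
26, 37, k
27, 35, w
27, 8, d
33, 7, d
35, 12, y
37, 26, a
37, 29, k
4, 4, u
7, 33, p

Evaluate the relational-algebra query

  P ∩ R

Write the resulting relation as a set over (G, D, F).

{(22, 38, u), (27, 35, w), (37, 29, k), (7, 33, p)}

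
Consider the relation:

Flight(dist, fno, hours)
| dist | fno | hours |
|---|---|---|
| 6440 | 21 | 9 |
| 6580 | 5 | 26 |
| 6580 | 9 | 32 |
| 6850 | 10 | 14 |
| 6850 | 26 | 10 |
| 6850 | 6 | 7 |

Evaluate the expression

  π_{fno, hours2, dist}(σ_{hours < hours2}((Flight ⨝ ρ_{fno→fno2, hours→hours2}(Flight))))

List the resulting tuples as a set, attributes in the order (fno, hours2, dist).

ρ[fno→fno2, hours→hours2]: schema becomes (dist, fno2, hours2); tuples unchanged.
Flight ⋈ ρ_{fno→fno2, hours→hours2}(Flight) (natural join on dist): {(6440, 21, 9, 21, 9), (6580, 5, 26, 5, 26), (6580, 5, 26, 9, 32), (6580, 9, 32, 5, 26), (6580, 9, 32, 9, 32), (6850, 10, 14, 10, 14), (6850, 10, 14, 26, 10), (6850, 10, 14, 6, 7), (6850, 26, 10, 10, 14), (6850, 26, 10, 26, 10), (6850, 26, 10, 6, 7), (6850, 6, 7, 10, 14), (6850, 6, 7, 26, 10), (6850, 6, 7, 6, 7)}
Selection hours < hours2: {(6580, 5, 26, 9, 32), (6850, 26, 10, 10, 14), (6850, 6, 7, 10, 14), (6850, 6, 7, 26, 10)}
Keep only column(s) fno, hours2, dist: {(26, 14, 6850), (5, 32, 6580), (6, 10, 6850), (6, 14, 6850)}

{(26, 14, 6850), (5, 32, 6580), (6, 10, 6850), (6, 14, 6850)}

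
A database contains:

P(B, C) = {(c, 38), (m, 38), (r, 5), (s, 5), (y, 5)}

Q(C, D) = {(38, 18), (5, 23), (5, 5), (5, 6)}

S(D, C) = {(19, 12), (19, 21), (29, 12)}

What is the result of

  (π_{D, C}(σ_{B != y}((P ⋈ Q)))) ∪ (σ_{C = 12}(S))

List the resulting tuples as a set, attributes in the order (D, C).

{(18, 38), (19, 12), (23, 5), (29, 12), (5, 5), (6, 5)}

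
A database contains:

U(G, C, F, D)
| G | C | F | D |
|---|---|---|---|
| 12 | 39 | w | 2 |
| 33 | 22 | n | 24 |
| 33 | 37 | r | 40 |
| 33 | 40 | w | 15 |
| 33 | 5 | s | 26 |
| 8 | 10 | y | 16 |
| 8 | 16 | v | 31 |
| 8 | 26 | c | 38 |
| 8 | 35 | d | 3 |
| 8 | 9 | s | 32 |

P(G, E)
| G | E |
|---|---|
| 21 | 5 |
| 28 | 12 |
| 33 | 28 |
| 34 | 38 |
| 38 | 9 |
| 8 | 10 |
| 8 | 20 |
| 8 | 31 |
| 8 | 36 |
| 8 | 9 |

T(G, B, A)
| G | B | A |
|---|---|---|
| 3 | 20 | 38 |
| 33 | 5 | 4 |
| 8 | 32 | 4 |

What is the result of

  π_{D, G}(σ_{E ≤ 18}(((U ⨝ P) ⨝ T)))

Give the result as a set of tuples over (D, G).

{(16, 8), (3, 8), (31, 8), (32, 8), (38, 8)}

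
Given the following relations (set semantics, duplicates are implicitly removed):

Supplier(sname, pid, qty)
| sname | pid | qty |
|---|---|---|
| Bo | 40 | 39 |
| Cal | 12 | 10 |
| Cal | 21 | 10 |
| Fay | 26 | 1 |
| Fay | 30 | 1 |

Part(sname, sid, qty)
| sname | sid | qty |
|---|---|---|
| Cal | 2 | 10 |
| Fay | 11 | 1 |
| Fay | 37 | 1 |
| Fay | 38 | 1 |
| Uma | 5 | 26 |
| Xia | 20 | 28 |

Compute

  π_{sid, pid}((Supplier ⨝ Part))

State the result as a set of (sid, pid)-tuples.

{(11, 26), (11, 30), (2, 12), (2, 21), (37, 26), (37, 30), (38, 26), (38, 30)}

Natural join on sname, qty: {(Cal, 12, 10, 2), (Cal, 21, 10, 2), (Fay, 26, 1, 11), (Fay, 26, 1, 37), (Fay, 26, 1, 38), (Fay, 30, 1, 11), (Fay, 30, 1, 37), (Fay, 30, 1, 38)}
Keep only column(s) sid, pid: {(11, 26), (11, 30), (2, 12), (2, 21), (37, 26), (37, 30), (38, 26), (38, 30)}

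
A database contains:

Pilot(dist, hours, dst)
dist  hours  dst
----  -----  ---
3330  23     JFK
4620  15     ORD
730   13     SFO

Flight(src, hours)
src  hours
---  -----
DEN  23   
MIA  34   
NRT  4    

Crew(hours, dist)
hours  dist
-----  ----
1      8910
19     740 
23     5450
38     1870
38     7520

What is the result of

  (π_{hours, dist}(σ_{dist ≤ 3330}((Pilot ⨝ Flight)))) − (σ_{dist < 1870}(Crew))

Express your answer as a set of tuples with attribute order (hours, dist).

Pilot ⋈ Flight (natural join on hours): {(3330, 23, JFK, DEN)}
σ[dist ≤ 3330]: keep tuples satisfying dist ≤ 3330 → {(3330, 23, JFK, DEN)}
Projecting to hours, dist: {(23, 3330)}
σ[dist < 1870]: keep tuples satisfying dist < 1870 → {(19, 740)}
Set difference of the two operands is {(23, 3330)}.

{(23, 3330)}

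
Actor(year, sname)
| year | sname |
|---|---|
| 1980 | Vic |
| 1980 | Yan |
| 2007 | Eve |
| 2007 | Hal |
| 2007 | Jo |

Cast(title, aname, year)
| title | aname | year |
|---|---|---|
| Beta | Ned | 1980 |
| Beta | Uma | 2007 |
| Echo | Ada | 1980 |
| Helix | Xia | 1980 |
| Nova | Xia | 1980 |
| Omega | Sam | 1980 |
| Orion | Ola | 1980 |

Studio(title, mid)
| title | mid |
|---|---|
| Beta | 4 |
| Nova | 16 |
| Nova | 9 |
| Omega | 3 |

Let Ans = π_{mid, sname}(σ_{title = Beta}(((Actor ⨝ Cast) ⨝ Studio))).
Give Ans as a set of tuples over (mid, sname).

Joining Actor and Cast on year yields {(1980, Vic, Beta, Ned), (1980, Vic, Echo, Ada), (1980, Vic, Helix, Xia), (1980, Vic, Nova, Xia), (1980, Vic, Omega, Sam), (1980, Vic, Orion, Ola), (1980, Yan, Beta, Ned), (1980, Yan, Echo, Ada), (1980, Yan, Helix, Xia), (1980, Yan, Nova, Xia), (1980, Yan, Omega, Sam), (1980, Yan, Orion, Ola), (2007, Eve, Beta, Uma), (2007, Hal, Beta, Uma), (2007, Jo, Beta, Uma)}.
Joining (Actor ⨝ Cast) and Studio on title yields {(1980, Vic, Beta, Ned, 4), (1980, Vic, Nova, Xia, 16), (1980, Vic, Nova, Xia, 9), (1980, Vic, Omega, Sam, 3), (1980, Yan, Beta, Ned, 4), (1980, Yan, Nova, Xia, 16), (1980, Yan, Nova, Xia, 9), (1980, Yan, Omega, Sam, 3), (2007, Eve, Beta, Uma, 4), (2007, Hal, Beta, Uma, 4), (2007, Jo, Beta, Uma, 4)}.
Filtering on title = Beta leaves {(1980, Vic, Beta, Ned, 4), (1980, Yan, Beta, Ned, 4), (2007, Eve, Beta, Uma, 4), (2007, Hal, Beta, Uma, 4), (2007, Jo, Beta, Uma, 4)}.
π_{mid, sname} gives {(4, Eve), (4, Hal), (4, Jo), (4, Vic), (4, Yan)}.

{(4, Eve), (4, Hal), (4, Jo), (4, Vic), (4, Yan)}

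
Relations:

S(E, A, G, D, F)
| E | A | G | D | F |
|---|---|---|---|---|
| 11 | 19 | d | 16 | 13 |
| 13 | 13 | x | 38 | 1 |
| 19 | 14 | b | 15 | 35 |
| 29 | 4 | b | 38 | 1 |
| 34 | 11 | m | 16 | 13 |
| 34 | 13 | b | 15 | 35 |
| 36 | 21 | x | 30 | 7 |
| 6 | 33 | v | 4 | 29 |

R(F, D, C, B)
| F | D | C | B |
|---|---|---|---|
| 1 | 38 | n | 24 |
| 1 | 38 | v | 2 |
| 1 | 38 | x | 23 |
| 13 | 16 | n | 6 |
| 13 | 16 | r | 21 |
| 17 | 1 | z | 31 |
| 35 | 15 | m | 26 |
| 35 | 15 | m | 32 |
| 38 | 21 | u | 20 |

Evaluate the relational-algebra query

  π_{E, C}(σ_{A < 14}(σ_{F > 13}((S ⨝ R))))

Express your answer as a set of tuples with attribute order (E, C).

{(34, m)}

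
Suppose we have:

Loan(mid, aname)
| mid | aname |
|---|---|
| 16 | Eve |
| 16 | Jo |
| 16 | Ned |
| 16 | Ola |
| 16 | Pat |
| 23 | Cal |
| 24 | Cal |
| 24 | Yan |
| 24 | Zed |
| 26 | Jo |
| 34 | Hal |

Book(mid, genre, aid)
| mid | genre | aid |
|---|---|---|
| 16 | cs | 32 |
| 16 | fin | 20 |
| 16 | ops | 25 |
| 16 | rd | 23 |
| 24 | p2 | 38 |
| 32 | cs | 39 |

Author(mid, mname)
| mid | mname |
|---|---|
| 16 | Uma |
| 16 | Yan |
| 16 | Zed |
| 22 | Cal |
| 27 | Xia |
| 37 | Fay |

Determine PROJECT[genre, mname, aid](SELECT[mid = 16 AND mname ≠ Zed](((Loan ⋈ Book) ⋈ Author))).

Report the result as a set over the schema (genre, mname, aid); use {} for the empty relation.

{(cs, Uma, 32), (cs, Yan, 32), (fin, Uma, 20), (fin, Yan, 20), (ops, Uma, 25), (ops, Yan, 25), (rd, Uma, 23), (rd, Yan, 23)}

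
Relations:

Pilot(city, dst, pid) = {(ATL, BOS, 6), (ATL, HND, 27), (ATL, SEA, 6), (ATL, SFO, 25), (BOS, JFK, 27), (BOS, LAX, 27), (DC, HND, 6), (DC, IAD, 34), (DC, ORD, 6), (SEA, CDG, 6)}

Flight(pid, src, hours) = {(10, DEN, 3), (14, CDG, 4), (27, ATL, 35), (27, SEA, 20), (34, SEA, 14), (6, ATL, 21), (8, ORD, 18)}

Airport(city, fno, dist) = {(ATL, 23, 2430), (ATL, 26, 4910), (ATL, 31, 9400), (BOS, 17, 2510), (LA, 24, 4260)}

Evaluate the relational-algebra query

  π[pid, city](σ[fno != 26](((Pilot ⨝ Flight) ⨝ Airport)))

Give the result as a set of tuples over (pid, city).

{(27, ATL), (27, BOS), (6, ATL)}

Pilot ⋈ Flight (natural join on pid): {(ATL, BOS, 6, ATL, 21), (ATL, HND, 27, ATL, 35), (ATL, HND, 27, SEA, 20), (ATL, SEA, 6, ATL, 21), (BOS, JFK, 27, ATL, 35), (BOS, JFK, 27, SEA, 20), (BOS, LAX, 27, ATL, 35), (BOS, LAX, 27, SEA, 20), (DC, HND, 6, ATL, 21), (DC, IAD, 34, SEA, 14), (DC, ORD, 6, ATL, 21), (SEA, CDG, 6, ATL, 21)}
(Pilot ⨝ Flight) ⋈ Airport (natural join on city): {(ATL, BOS, 6, ATL, 21, 23, 2430), (ATL, BOS, 6, ATL, 21, 26, 4910), (ATL, BOS, 6, ATL, 21, 31, 9400), (ATL, HND, 27, ATL, 35, 23, 2430), (ATL, HND, 27, ATL, 35, 26, 4910), (ATL, HND, 27, ATL, 35, 31, 9400), (ATL, HND, 27, SEA, 20, 23, 2430), (ATL, HND, 27, SEA, 20, 26, 4910), (ATL, HND, 27, SEA, 20, 31, 9400), (ATL, SEA, 6, ATL, 21, 23, 2430), (ATL, SEA, 6, ATL, 21, 26, 4910), (ATL, SEA, 6, ATL, 21, 31, 9400), (BOS, JFK, 27, ATL, 35, 17, 2510), (BOS, JFK, 27, SEA, 20, 17, 2510), (BOS, LAX, 27, ATL, 35, 17, 2510), (BOS, LAX, 27, SEA, 20, 17, 2510)}
Apply σ_{fno != 26}; surviving tuples: {(ATL, BOS, 6, ATL, 21, 23, 2430), (ATL, BOS, 6, ATL, 21, 31, 9400), (ATL, HND, 27, ATL, 35, 23, 2430), (ATL, HND, 27, ATL, 35, 31, 9400), (ATL, HND, 27, SEA, 20, 23, 2430), (ATL, HND, 27, SEA, 20, 31, 9400), (ATL, SEA, 6, ATL, 21, 23, 2430), (ATL, SEA, 6, ATL, 21, 31, 9400), (BOS, JFK, 27, ATL, 35, 17, 2510), (BOS, JFK, 27, SEA, 20, 17, 2510), (BOS, LAX, 27, ATL, 35, 17, 2510), (BOS, LAX, 27, SEA, 20, 17, 2510)}
Keep only column(s) pid, city (9 duplicate(s) eliminated): {(27, ATL), (27, BOS), (6, ATL)}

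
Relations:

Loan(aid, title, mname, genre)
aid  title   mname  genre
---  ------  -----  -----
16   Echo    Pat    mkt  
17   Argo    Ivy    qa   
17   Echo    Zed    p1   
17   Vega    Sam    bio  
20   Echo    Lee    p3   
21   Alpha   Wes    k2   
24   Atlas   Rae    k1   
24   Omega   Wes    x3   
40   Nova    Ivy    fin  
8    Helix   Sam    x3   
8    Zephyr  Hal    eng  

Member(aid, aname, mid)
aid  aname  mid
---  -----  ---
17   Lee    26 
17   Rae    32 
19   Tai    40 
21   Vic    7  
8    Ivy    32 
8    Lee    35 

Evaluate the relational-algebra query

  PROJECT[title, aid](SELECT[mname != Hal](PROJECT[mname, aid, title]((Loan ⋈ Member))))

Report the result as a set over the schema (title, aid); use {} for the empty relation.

Natural join on aid: {(17, Argo, Ivy, qa, Lee, 26), (17, Argo, Ivy, qa, Rae, 32), (17, Echo, Zed, p1, Lee, 26), (17, Echo, Zed, p1, Rae, 32), (17, Vega, Sam, bio, Lee, 26), (17, Vega, Sam, bio, Rae, 32), (21, Alpha, Wes, k2, Vic, 7), (8, Helix, Sam, x3, Ivy, 32), (8, Helix, Sam, x3, Lee, 35), (8, Zephyr, Hal, eng, Ivy, 32), (8, Zephyr, Hal, eng, Lee, 35)}
π_{mname, aid, title} gives {(Hal, 8, Zephyr), (Ivy, 17, Argo), (Sam, 17, Vega), (Sam, 8, Helix), (Wes, 21, Alpha), (Zed, 17, Echo)} (5 duplicate(s) eliminated).
Filtering on mname != Hal leaves {(Ivy, 17, Argo), (Sam, 17, Vega), (Sam, 8, Helix), (Wes, 21, Alpha), (Zed, 17, Echo)}.
π_{title, aid} gives {(Alpha, 21), (Argo, 17), (Echo, 17), (Helix, 8), (Vega, 17)}.

{(Alpha, 21), (Argo, 17), (Echo, 17), (Helix, 8), (Vega, 17)}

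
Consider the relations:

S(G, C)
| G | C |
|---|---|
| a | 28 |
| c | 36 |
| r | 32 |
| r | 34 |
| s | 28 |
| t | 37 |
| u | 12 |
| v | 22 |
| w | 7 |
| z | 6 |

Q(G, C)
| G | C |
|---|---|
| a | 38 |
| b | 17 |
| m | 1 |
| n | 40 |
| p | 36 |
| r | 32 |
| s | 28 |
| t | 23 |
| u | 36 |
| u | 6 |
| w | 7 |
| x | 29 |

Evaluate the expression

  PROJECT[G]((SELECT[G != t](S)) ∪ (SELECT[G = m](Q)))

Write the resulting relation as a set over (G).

{a, c, m, r, s, u, v, w, z}

Filtering on G != t leaves {(a, 28), (c, 36), (r, 32), (r, 34), (s, 28), (u, 12), (v, 22), (w, 7), (z, 6)}.
Filtering on G = m leaves {(m, 1)}.
Set union of the two operands is {(a, 28), (c, 36), (m, 1), (r, 32), (r, 34), (s, 28), (u, 12), (v, 22), (w, 7), (z, 6)}.
π_{G} gives {a, c, m, r, s, u, v, w, z} (1 duplicate(s) eliminated).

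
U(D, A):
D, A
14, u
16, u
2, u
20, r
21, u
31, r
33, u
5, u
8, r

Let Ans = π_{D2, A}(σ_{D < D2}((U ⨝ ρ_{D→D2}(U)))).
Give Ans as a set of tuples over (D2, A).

{(14, u), (16, u), (20, r), (21, u), (31, r), (33, u), (5, u)}

ρ[D→D2]: schema becomes (D2, A); tuples unchanged.
Natural join on A: {(14, u, 14), (14, u, 16), (14, u, 2), (14, u, 21), (14, u, 33), (14, u, 5), (16, u, 14), (16, u, 16), (16, u, 2), (16, u, 21), (16, u, 33), (16, u, 5), (2, u, 14), (2, u, 16), (2, u, 2), (2, u, 21), (2, u, 33), (2, u, 5), (20, r, 20), (20, r, 31), (20, r, 8), (21, u, 14), (21, u, 16), (21, u, 2), (21, u, 21), (21, u, 33), (21, u, 5), (31, r, 20), (31, r, 31), (31, r, 8), (33, u, 14), (33, u, 16), (33, u, 2), (33, u, 21), (33, u, 33), (33, u, 5), (5, u, 14), (5, u, 16), (5, u, 2), (5, u, 21), (5, u, 33), (5, u, 5), (8, r, 20), (8, r, 31), (8, r, 8)}
σ[D < D2]: keep tuples satisfying D < D2 → {(14, u, 16), (14, u, 21), (14, u, 33), (16, u, 21), (16, u, 33), (2, u, 14), (2, u, 16), (2, u, 21), (2, u, 33), (2, u, 5), (20, r, 31), (21, u, 33), (5, u, 14), (5, u, 16), (5, u, 21), (5, u, 33), (8, r, 20), (8, r, 31)}
Keep only column(s) D2, A (11 duplicate(s) eliminated): {(14, u), (16, u), (20, r), (21, u), (31, r), (33, u), (5, u)}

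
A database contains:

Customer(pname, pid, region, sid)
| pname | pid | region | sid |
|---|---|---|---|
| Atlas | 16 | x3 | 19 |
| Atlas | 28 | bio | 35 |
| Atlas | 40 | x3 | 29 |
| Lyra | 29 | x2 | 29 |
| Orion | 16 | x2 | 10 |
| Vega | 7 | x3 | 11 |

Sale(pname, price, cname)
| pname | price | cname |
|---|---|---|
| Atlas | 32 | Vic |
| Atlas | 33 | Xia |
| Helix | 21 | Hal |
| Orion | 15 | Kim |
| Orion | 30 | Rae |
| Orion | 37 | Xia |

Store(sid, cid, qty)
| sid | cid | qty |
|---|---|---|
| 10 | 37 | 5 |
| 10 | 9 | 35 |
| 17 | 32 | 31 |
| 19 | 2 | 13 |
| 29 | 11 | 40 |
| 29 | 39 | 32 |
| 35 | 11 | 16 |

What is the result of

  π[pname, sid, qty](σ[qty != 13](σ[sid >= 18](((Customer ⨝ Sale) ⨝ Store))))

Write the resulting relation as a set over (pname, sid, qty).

{(Atlas, 29, 32), (Atlas, 29, 40), (Atlas, 35, 16)}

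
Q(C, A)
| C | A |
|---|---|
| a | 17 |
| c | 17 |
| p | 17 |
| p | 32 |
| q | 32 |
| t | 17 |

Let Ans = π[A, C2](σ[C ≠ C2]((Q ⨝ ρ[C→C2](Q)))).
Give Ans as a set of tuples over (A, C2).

ρ[C→C2]: schema becomes (C2, A); tuples unchanged.
Joining Q and ρ[C→C2](Q) on A yields {(a, 17, a), (a, 17, c), (a, 17, p), (a, 17, t), (c, 17, a), (c, 17, c), (c, 17, p), (c, 17, t), (p, 17, a), (p, 17, c), (p, 17, p), (p, 17, t), (p, 32, p), (p, 32, q), (q, 32, p), (q, 32, q), (t, 17, a), (t, 17, c), (t, 17, p), (t, 17, t)}.
σ[C ≠ C2]: keep tuples satisfying C ≠ C2 → {(a, 17, c), (a, 17, p), (a, 17, t), (c, 17, a), (c, 17, p), (c, 17, t), (p, 17, a), (p, 17, c), (p, 17, t), (p, 32, q), (q, 32, p), (t, 17, a), (t, 17, c), (t, 17, p)}
π_{A, C2} gives {(17, a), (17, c), (17, p), (17, t), (32, p), (32, q)} (8 duplicate(s) eliminated).

{(17, a), (17, c), (17, p), (17, t), (32, p), (32, q)}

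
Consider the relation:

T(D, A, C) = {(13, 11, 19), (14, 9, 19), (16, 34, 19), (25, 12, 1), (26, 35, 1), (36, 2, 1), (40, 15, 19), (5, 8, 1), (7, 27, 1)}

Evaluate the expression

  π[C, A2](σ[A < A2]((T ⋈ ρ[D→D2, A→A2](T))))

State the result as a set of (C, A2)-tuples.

ρ[D→D2, A→A2]: schema becomes (D2, A2, C); tuples unchanged.
Joining T and ρ[D→D2, A→A2](T) on C yields {(13, 11, 19, 13, 11), (13, 11, 19, 14, 9), (13, 11, 19, 16, 34), (13, 11, 19, 40, 15), (14, 9, 19, 13, 11), (14, 9, 19, 14, 9), (14, 9, 19, 16, 34), (14, 9, 19, 40, 15), (16, 34, 19, 13, 11), (16, 34, 19, 14, 9), (16, 34, 19, 16, 34), (16, 34, 19, 40, 15), (25, 12, 1, 25, 12), (25, 12, 1, 26, 35), (25, 12, 1, 36, 2), (25, 12, 1, 5, 8), (25, 12, 1, 7, 27), (26, 35, 1, 25, 12), (26, 35, 1, 26, 35), (26, 35, 1, 36, 2), (26, 35, 1, 5, 8), (26, 35, 1, 7, 27), (36, 2, 1, 25, 12), (36, 2, 1, 26, 35), (36, 2, 1, 36, 2), (36, 2, 1, 5, 8), (36, 2, 1, 7, 27), (40, 15, 19, 13, 11), (40, 15, 19, 14, 9), (40, 15, 19, 16, 34), (40, 15, 19, 40, 15), (5, 8, 1, 25, 12), (5, 8, 1, 26, 35), (5, 8, 1, 36, 2), (5, 8, 1, 5, 8), (5, 8, 1, 7, 27), (7, 27, 1, 25, 12), (7, 27, 1, 26, 35), (7, 27, 1, 36, 2), (7, 27, 1, 5, 8), (7, 27, 1, 7, 27)}.
σ[A < A2]: keep tuples satisfying A < A2 → {(13, 11, 19, 16, 34), (13, 11, 19, 40, 15), (14, 9, 19, 13, 11), (14, 9, 19, 16, 34), (14, 9, 19, 40, 15), (25, 12, 1, 26, 35), (25, 12, 1, 7, 27), (36, 2, 1, 25, 12), (36, 2, 1, 26, 35), (36, 2, 1, 5, 8), (36, 2, 1, 7, 27), (40, 15, 19, 16, 34), (5, 8, 1, 25, 12), (5, 8, 1, 26, 35), (5, 8, 1, 7, 27), (7, 27, 1, 26, 35)}
Keep only column(s) C, A2 (9 duplicate(s) eliminated): {(1, 12), (1, 27), (1, 35), (1, 8), (19, 11), (19, 15), (19, 34)}

{(1, 12), (1, 27), (1, 35), (1, 8), (19, 11), (19, 15), (19, 34)}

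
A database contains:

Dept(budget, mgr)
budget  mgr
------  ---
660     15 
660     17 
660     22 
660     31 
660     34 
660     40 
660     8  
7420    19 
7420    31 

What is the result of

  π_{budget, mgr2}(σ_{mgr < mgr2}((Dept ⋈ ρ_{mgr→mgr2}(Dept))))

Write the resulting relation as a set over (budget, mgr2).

{(660, 15), (660, 17), (660, 22), (660, 31), (660, 34), (660, 40), (7420, 31)}

ρ[mgr→mgr2]: schema becomes (budget, mgr2); tuples unchanged.
Dept ⋈ ρ_{mgr→mgr2}(Dept) (natural join on budget): {(660, 15, 15), (660, 15, 17), (660, 15, 22), (660, 15, 31), (660, 15, 34), (660, 15, 40), (660, 15, 8), (660, 17, 15), (660, 17, 17), (660, 17, 22), (660, 17, 31), (660, 17, 34), (660, 17, 40), (660, 17, 8), (660, 22, 15), (660, 22, 17), (660, 22, 22), (660, 22, 31), (660, 22, 34), (660, 22, 40), (660, 22, 8), (660, 31, 15), (660, 31, 17), (660, 31, 22), (660, 31, 31), (660, 31, 34), (660, 31, 40), (660, 31, 8), (660, 34, 15), (660, 34, 17), (660, 34, 22), (660, 34, 31), (660, 34, 34), (660, 34, 40), (660, 34, 8), (660, 40, 15), (660, 40, 17), (660, 40, 22), (660, 40, 31), (660, 40, 34), (660, 40, 40), (660, 40, 8), (660, 8, 15), (660, 8, 17), (660, 8, 22), (660, 8, 31), (660, 8, 34), (660, 8, 40), (660, 8, 8), (7420, 19, 19), (7420, 19, 31), (7420, 31, 19), (7420, 31, 31)}
Filtering on mgr < mgr2 leaves {(660, 15, 17), (660, 15, 22), (660, 15, 31), (660, 15, 34), (660, 15, 40), (660, 17, 22), (660, 17, 31), (660, 17, 34), (660, 17, 40), (660, 22, 31), (660, 22, 34), (660, 22, 40), (660, 31, 34), (660, 31, 40), (660, 34, 40), (660, 8, 15), (660, 8, 17), (660, 8, 22), (660, 8, 31), (660, 8, 34), (660, 8, 40), (7420, 19, 31)}.
π_{budget, mgr2} gives {(660, 15), (660, 17), (660, 22), (660, 31), (660, 34), (660, 40), (7420, 31)} (15 duplicate(s) eliminated).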